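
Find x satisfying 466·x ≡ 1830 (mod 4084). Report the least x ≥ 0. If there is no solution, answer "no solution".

521

First find gcd(466, 4084):
4084 = 8·466 + 356
466 = 1·356 + 110
356 = 3·110 + 26
110 = 4·26 + 6
26 = 4·6 + 2
6 = 3·2 + 0
gcd = 2 and 2 | 1830, so solutions exist. Divide through by 2: 233x ≡ 915 (mod 2042).
Now find 233⁻¹ mod 2042:
2042 = 8×233 + 178
233 = 1×178 + 55
178 = 3×55 + 13
55 = 4×13 + 3
13 = 4×3 + 1
3 = 3×1 + 0
Back-substitute:
1 = 13 − 4·3
1 = −4·55 + 17·13
1 = 17·178 − 55·55
1 = −55·233 + 72·178
1 = 72·2042 − 631·233
So 233·(-631) ≡ 1 (mod 2042), i.e. 233⁻¹ ≡ 1411.
Then x ≡ 1411·915 ≡ 521 (mod 2042); the smallest non-negative solution is x = 521.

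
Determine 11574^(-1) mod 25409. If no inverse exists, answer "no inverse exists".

Apply the Euclidean algorithm to 25409 and 11574:
25409 = 2×11574 + 2261
11574 = 5×2261 + 269
2261 = 8×269 + 109
269 = 2×109 + 51
109 = 2×51 + 7
51 = 7×7 + 2
7 = 3×2 + 1
2 = 2×1 + 0
gcd = 1, so the inverse exists. Back-substitute:
1 = 7 − 3·2
1 = −3·51 + 22·7
1 = 22·109 − 47·51
1 = −47·269 + 116·109
1 = 116·2261 − 975·269
1 = −975·11574 + 4991·2261
1 = 4991·25409 − 10957·11574
Thus 11574·(-10957) ≡ 1 (mod 25409); reducing, -10957 mod 25409 = 14452.

14452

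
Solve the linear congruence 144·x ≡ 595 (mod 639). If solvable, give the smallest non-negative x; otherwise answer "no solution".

no solution

gcd(144, 639):
639 = 4·144 + 63
144 = 2·63 + 18
63 = 3·18 + 9
18 = 2·9 + 0
gcd = 9, but 9 ∤ 595, so the congruence has no solution.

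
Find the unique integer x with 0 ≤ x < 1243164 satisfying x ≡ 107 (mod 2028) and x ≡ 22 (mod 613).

Write x = 107 + 2028·k. Then 2028·k ≡ 22 − 107 ≡ 528 (mod 613).
Need 2028⁻¹ mod 613. Extended Euclid on (613, 189):
613 = 3*189 + 46
189 = 4*46 + 5
46 = 9*5 + 1
5 = 5*1 + 0
Back-substitute:
1 = 46 − 9·5
1 = −9·189 + 37·46
1 = 37·613 − 120·189
2028⁻¹ ≡ 493 (mod 613), so k ≡ 493·528 ≡ 392 (mod 613).
x = 107 + 2028·392 = 795083.

795083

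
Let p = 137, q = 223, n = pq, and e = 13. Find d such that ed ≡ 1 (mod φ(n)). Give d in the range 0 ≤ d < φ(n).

4645

φ(n) = (p−1)(q−1) = 136·222 = 30192.
Need d with 13·d ≡ 1 (mod 30192). Apply the extended Euclidean algorithm:
30192 = 2322*13 + 6
13 = 2*6 + 1
6 = 6*1 + 0
Back-substitute:
1 = 13 − 2·6
1 = −2·30192 + 4645·13
So 13·4645 ≡ 1 (mod 30192), hence d = 4645.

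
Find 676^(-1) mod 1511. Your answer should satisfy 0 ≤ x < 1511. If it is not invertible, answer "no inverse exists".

Run Euclid on (1511, 676):
1511 = 2×676 + 159
676 = 4×159 + 40
159 = 3×40 + 39
40 = 1×39 + 1
39 = 39×1 + 0
Since gcd(676, 1511) = 1, back-substitute to write 1 as a combination:
1 = 40 − 39
1 = −159 + 4·40
1 = 4·676 − 17·159
1 = −17·1511 + 38·676
So 676·38 ≡ 1 (mod 1511).

38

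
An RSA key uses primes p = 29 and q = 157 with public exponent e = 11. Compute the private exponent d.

3971

φ(n) = (p−1)(q−1) = 28·156 = 4368.
Need d with 11·d ≡ 1 (mod 4368). Apply the extended Euclidean algorithm:
4368 = 397×11 + 1
11 = 11×1 + 0
Back-substitute:
1 = 4368 − 397·11
So 11·(-397) ≡ 1 (mod 4368), hence d ≡ -397 ≡ 3971 (mod 4368).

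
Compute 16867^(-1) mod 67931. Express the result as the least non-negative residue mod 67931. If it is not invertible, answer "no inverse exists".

Run Euclid on (67931, 16867):
67931 = 4·16867 + 463
16867 = 36·463 + 199
463 = 2·199 + 65
199 = 3·65 + 4
65 = 16·4 + 1
4 = 4·1 + 0
gcd = 1, so the inverse exists. Back-substitute:
1 = 65 − 16·4
1 = −16·199 + 49·65
1 = 49·463 − 114·199
1 = −114·16867 + 4153·463
1 = 4153·67931 − 16726·16867
Hence 16867⁻¹ ≡ -16726 ≡ 51205 (mod 67931).

51205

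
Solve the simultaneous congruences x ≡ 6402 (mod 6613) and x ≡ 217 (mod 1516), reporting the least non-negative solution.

3967589

Write x = 6402 + 6613·k. Then 6613·k ≡ 217 − 6402 ≡ 1395 (mod 1516).
Need 6613⁻¹ mod 1516. Extended Euclid on (1516, 549):
1516 = 2·549 + 418
549 = 1·418 + 131
418 = 3·131 + 25
131 = 5·25 + 6
25 = 4·6 + 1
6 = 6·1 + 0
Back-substitute:
1 = 25 − 4·6
1 = −4·131 + 21·25
1 = 21·418 − 67·131
1 = −67·549 + 88·418
1 = 88·1516 − 243·549
6613⁻¹ ≡ 1273 (mod 1516), so k ≡ 1273·1395 ≡ 599 (mod 1516).
x = 6402 + 6613·599 = 3967589.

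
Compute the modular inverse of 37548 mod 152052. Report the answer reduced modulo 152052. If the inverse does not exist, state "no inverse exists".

no inverse exists

Compute gcd(37548, 152052):
152052 = 4*37548 + 1860
37548 = 20*1860 + 348
1860 = 5*348 + 120
348 = 2*120 + 108
120 = 1*108 + 12
108 = 9*12 + 0
The gcd is 12, not 1, hence no inverse exists.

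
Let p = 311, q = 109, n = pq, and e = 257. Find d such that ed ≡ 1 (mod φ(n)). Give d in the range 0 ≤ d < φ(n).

φ(n) = (p−1)(q−1) = 310·108 = 33480.
Need d with 257·d ≡ 1 (mod 33480). Apply the extended Euclidean algorithm:
33480 = 130·257 + 70
257 = 3·70 + 47
70 = 1·47 + 23
47 = 2·23 + 1
23 = 23·1 + 0
Back-substitute:
1 = 47 − 2·23
1 = −2·70 + 3·47
1 = 3·257 − 11·70
1 = −11·33480 + 1433·257
So 257·1433 ≡ 1 (mod 33480), hence d = 1433.

1433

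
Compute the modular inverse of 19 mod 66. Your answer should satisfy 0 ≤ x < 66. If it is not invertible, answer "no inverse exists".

gcd(66, 19) by repeated division:
66 = 3×19 + 9
19 = 2×9 + 1
9 = 9×1 + 0
The gcd is 1. Working backward:
1 = 19 − 2·9
1 = −2·66 + 7·19
So 19·7 ≡ 1 (mod 66).

7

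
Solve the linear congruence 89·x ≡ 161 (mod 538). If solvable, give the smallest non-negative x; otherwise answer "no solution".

431

First find gcd(89, 538):
538 = 6·89 + 4
89 = 22·4 + 1
4 = 4·1 + 0
gcd = 1, so a unique solution mod 538 exists.
Back-substitute for the Bézout coefficients:
1 = 89 − 22·4
1 = −22·538 + 133·89
So 89·(133) ≡ 1 (mod 538), giving 89⁻¹ ≡ 133.
x ≡ 89⁻¹·161 ≡ 133·161 ≡ 431 (mod 538).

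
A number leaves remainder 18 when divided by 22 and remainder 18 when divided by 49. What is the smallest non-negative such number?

Write x = 18 + 22·k. Then 22·k ≡ 18 − 18 ≡ 0 (mod 49).
Need 22⁻¹ mod 49. Extended Euclid on (49, 22):
49 = 2·22 + 5
22 = 4·5 + 2
5 = 2·2 + 1
2 = 2·1 + 0
Back-substitute:
1 = 5 − 2·2
1 = −2·22 + 9·5
1 = 9·49 − 20·22
22⁻¹ ≡ 29 (mod 49), so k ≡ 29·0 ≡ 0 (mod 49).
x = 18 + 22·0 = 18.

18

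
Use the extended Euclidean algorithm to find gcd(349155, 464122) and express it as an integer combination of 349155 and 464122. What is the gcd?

1

Repeated division:
464122 = 1*349155 + 114967
349155 = 3*114967 + 4254
114967 = 27*4254 + 109
4254 = 39*109 + 3
109 = 36*3 + 1
3 = 3*1 + 0
gcd(349155, 464122) = 1.
Express as a combination:
1 = 109 − 36·3
1 = −36·4254 + 1405·109
1 = 1405·114967 − 37971·4254
1 = −37971·349155 + 115318·114967
1 = 115318·464122 − 153289·349155
So 1 = (115318)·464122 + (-153289)·349155.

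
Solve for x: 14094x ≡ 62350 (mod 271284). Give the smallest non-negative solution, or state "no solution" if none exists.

gcd(14094, 271284):
271284 = 19·14094 + 3498
14094 = 4·3498 + 102
3498 = 34·102 + 30
102 = 3·30 + 12
30 = 2·12 + 6
12 = 2·6 + 0
gcd = 6, but 6 ∤ 62350, so the congruence has no solution.

no solution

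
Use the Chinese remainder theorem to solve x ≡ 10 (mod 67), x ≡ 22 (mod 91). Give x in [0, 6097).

Write x = 10 + 67·k. Then 67·k ≡ 22 − 10 ≡ 12 (mod 91).
Need 67⁻¹ mod 91. Extended Euclid on (91, 67):
91 = 1*67 + 24
67 = 2*24 + 19
24 = 1*19 + 5
19 = 3*5 + 4
5 = 1*4 + 1
4 = 4*1 + 0
Back-substitute:
1 = 5 − 4
1 = −19 + 4·5
1 = 4·24 − 5·19
1 = −5·67 + 14·24
1 = 14·91 − 19·67
67⁻¹ ≡ 72 (mod 91), so k ≡ 72·12 ≡ 45 (mod 91).
x = 10 + 67·45 = 3025.

3025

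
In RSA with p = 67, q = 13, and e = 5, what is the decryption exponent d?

φ(n) = (p−1)(q−1) = 66·12 = 792.
Need d with 5·d ≡ 1 (mod 792). Apply the extended Euclidean algorithm:
792 = 158·5 + 2
5 = 2·2 + 1
2 = 2·1 + 0
Back-substitute:
1 = 5 − 2·2
1 = −2·792 + 317·5
So 5·317 ≡ 1 (mod 792), hence d = 317.

317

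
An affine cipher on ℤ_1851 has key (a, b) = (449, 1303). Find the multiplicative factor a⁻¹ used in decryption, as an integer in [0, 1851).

1649

Apply the Euclidean algorithm to 1851 and 449:
1851 = 4*449 + 55
449 = 8*55 + 9
55 = 6*9 + 1
9 = 9*1 + 0
The gcd is 1. Working backward:
1 = 55 − 6·9
1 = −6·449 + 49·55
1 = 49·1851 − 202·449
Hence 449⁻¹ ≡ -202 ≡ 1649 (mod 1851).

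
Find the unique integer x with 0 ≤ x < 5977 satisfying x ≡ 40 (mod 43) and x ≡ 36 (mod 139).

1287

Write x = 40 + 43·k. Then 43·k ≡ 36 − 40 ≡ 135 (mod 139).
Need 43⁻¹ mod 139. Extended Euclid on (139, 43):
139 = 3*43 + 10
43 = 4*10 + 3
10 = 3*3 + 1
3 = 3*1 + 0
Back-substitute:
1 = 10 − 3·3
1 = −3·43 + 13·10
1 = 13·139 − 42·43
43⁻¹ ≡ 97 (mod 139), so k ≡ 97·135 ≡ 29 (mod 139).
x = 40 + 43·29 = 1287.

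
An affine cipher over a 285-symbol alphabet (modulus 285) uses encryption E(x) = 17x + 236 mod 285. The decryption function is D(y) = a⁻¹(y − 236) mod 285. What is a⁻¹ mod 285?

218

Run Euclid on (285, 17):
285 = 16*17 + 13
17 = 1*13 + 4
13 = 3*4 + 1
4 = 4*1 + 0
gcd = 1, so the inverse exists. Back-substitute:
1 = 13 − 3·4
1 = −3·17 + 4·13
1 = 4·285 − 67·17
Thus 17·(-67) ≡ 1 (mod 285); reducing, -67 mod 285 = 218.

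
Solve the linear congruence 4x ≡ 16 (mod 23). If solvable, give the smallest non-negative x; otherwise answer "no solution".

4

First find gcd(4, 23):
23 = 5·4 + 3
4 = 1·3 + 1
3 = 3·1 + 0
gcd = 1, so a unique solution mod 23 exists.
Back-substitute for the Bézout coefficients:
1 = 4 − 3
1 = −23 + 6·4
So 4·(6) ≡ 1 (mod 23), giving 4⁻¹ ≡ 6.
x ≡ 4⁻¹·16 ≡ 6·16 ≡ 4 (mod 23).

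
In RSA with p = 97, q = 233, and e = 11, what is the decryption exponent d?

φ(n) = (p−1)(q−1) = 96·232 = 22272.
Need d with 11·d ≡ 1 (mod 22272). Apply the extended Euclidean algorithm:
22272 = 2024·11 + 8
11 = 1·8 + 3
8 = 2·3 + 2
3 = 1·2 + 1
2 = 2·1 + 0
Back-substitute:
1 = 3 − 2
1 = −8 + 3·3
1 = 3·11 − 4·8
1 = −4·22272 + 8099·11
So 11·8099 ≡ 1 (mod 22272), hence d = 8099.

8099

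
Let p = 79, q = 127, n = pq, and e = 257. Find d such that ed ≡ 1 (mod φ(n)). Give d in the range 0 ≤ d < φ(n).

1109

φ(n) = (p−1)(q−1) = 78·126 = 9828.
Need d with 257·d ≡ 1 (mod 9828). Apply the extended Euclidean algorithm:
9828 = 38*257 + 62
257 = 4*62 + 9
62 = 6*9 + 8
9 = 1*8 + 1
8 = 8*1 + 0
Back-substitute:
1 = 9 − 8
1 = −62 + 7·9
1 = 7·257 − 29·62
1 = −29·9828 + 1109·257
So 257·1109 ≡ 1 (mod 9828), hence d = 1109.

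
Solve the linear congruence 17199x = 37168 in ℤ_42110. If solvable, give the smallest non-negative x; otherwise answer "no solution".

First find gcd(17199, 42110):
42110 = 2×17199 + 7712
17199 = 2×7712 + 1775
7712 = 4×1775 + 612
1775 = 2×612 + 551
612 = 1×551 + 61
551 = 9×61 + 2
61 = 30×2 + 1
2 = 2×1 + 0
gcd = 1, so a unique solution mod 42110 exists.
Back-substitute for the Bézout coefficients:
1 = 61 − 30·2
1 = −30·551 + 271·61
1 = 271·612 − 301·551
1 = −301·1775 + 873·612
1 = 873·7712 − 3793·1775
1 = −3793·17199 + 8459·7712
1 = 8459·42110 − 20711·17199
So 17199·(-20711) ≡ 1 (mod 42110), giving 17199⁻¹ ≡ 21399.
x ≡ 17199⁻¹·37168 ≡ 21399·37168 ≡ 26462 (mod 42110).

26462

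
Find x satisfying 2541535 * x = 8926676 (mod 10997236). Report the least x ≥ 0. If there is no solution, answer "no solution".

3720272

First find gcd(2541535, 10997236):
10997236 = 4*2541535 + 831096
2541535 = 3*831096 + 48247
831096 = 17*48247 + 10897
48247 = 4*10897 + 4659
10897 = 2*4659 + 1579
4659 = 2*1579 + 1501
1579 = 1*1501 + 78
1501 = 19*78 + 19
78 = 4*19 + 2
19 = 9*2 + 1
2 = 2*1 + 0
gcd = 1, so a unique solution mod 10997236 exists.
Back-substitute for the Bézout coefficients:
1 = 19 − 9·2
1 = −9·78 + 37·19
1 = 37·1501 − 712·78
1 = −712·1579 + 749·1501
1 = 749·4659 − 2210·1579
1 = −2210·10897 + 5169·4659
1 = 5169·48247 − 22886·10897
1 = −22886·831096 + 394231·48247
1 = 394231·2541535 − 1205579·831096
1 = −1205579·10997236 + 5216547·2541535
So 2541535·(5216547) ≡ 1 (mod 10997236), giving 2541535⁻¹ ≡ 5216547.
x ≡ 2541535⁻¹·8926676 ≡ 5216547·8926676 ≡ 3720272 (mod 10997236).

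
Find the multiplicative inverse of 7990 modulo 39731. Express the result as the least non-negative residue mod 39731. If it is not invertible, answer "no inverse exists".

34107

Extended Euclidean algorithm:
39731 = 4*7990 + 7771
7990 = 1*7771 + 219
7771 = 35*219 + 106
219 = 2*106 + 7
106 = 15*7 + 1
7 = 7*1 + 0
The gcd is 1. Working backward:
1 = 106 − 15·7
1 = −15·219 + 31·106
1 = 31·7771 − 1100·219
1 = −1100·7990 + 1131·7771
1 = 1131·39731 − 5624·7990
Thus 7990·(-5624) ≡ 1 (mod 39731); reducing, -5624 mod 39731 = 34107.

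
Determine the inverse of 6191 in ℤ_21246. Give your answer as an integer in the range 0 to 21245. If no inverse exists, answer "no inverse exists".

Run Euclid on (21246, 6191):
21246 = 3*6191 + 2673
6191 = 2*2673 + 845
2673 = 3*845 + 138
845 = 6*138 + 17
138 = 8*17 + 2
17 = 8*2 + 1
2 = 2*1 + 0
Since gcd(6191, 21246) = 1, back-substitute to write 1 as a combination:
1 = 17 − 8·2
1 = −8·138 + 65·17
1 = 65·845 − 398·138
1 = −398·2673 + 1259·845
1 = 1259·6191 − 2916·2673
1 = −2916·21246 + 10007·6191
So 6191·10007 ≡ 1 (mod 21246).

10007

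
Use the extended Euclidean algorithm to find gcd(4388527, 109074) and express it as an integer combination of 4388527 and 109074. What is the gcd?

1

Euclidean algorithm:
4388527 = 40*109074 + 25567
109074 = 4*25567 + 6806
25567 = 3*6806 + 5149
6806 = 1*5149 + 1657
5149 = 3*1657 + 178
1657 = 9*178 + 55
178 = 3*55 + 13
55 = 4*13 + 3
13 = 4*3 + 1
3 = 3*1 + 0
gcd(4388527, 109074) = 1.
Express as a combination:
1 = 13 − 4·3
1 = −4·55 + 17·13
1 = 17·178 − 55·55
1 = −55·1657 + 512·178
1 = 512·5149 − 1591·1657
1 = −1591·6806 + 2103·5149
1 = 2103·25567 − 7900·6806
1 = −7900·109074 + 33703·25567
1 = 33703·4388527 − 1356020·109074
So 1 = (33703)·4388527 + (-1356020)·109074.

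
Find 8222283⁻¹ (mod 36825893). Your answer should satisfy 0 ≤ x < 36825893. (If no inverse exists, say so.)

Run Euclid on (36825893, 8222283):
36825893 = 4*8222283 + 3936761
8222283 = 2*3936761 + 348761
3936761 = 11*348761 + 100390
348761 = 3*100390 + 47591
100390 = 2*47591 + 5208
47591 = 9*5208 + 719
5208 = 7*719 + 175
719 = 4*175 + 19
175 = 9*19 + 4
19 = 4*4 + 3
4 = 1*3 + 1
3 = 3*1 + 0
The gcd is 1. Working backward:
1 = 4 − 3
1 = −19 + 5·4
1 = 5·175 − 46·19
1 = −46·719 + 189·175
1 = 189·5208 − 1369·719
1 = −1369·47591 + 12510·5208
1 = 12510·100390 − 26389·47591
1 = −26389·348761 + 91677·100390
1 = 91677·3936761 − 1034836·348761
1 = −1034836·8222283 + 2161349·3936761
1 = 2161349·36825893 − 9680232·8222283
So 8222283·(-9680232) ≡ 1 (mod 36825893), and -9680232 ≡ 27145661 (mod 36825893).

27145661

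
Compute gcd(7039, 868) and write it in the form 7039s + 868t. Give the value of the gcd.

Apply Euclid's algorithm to 7039 and 868:
7039 = 8·868 + 95
868 = 9·95 + 13
95 = 7·13 + 4
13 = 3·4 + 1
4 = 4·1 + 0
gcd(7039, 868) = 1.
Express as a combination:
1 = 13 − 3·4
1 = −3·95 + 22·13
1 = 22·868 − 201·95
1 = −201·7039 + 1630·868
So 1 = (-201)·7039 + (1630)·868.

1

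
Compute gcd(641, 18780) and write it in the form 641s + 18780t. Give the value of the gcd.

1

Repeated division:
18780 = 29×641 + 191
641 = 3×191 + 68
191 = 2×68 + 55
68 = 1×55 + 13
55 = 4×13 + 3
13 = 4×3 + 1
3 = 3×1 + 0
gcd(641, 18780) = 1.
Express as a combination:
1 = 13 − 4·3
1 = −4·55 + 17·13
1 = 17·68 − 21·55
1 = −21·191 + 59·68
1 = 59·641 − 198·191
1 = −198·18780 + 5801·641
So 1 = (-198)·18780 + (5801)·641.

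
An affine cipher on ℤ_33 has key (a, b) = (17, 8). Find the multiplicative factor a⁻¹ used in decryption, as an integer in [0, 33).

2

Extended Euclidean algorithm:
33 = 1·17 + 16
17 = 1·16 + 1
16 = 16·1 + 0
The gcd is 1. Working backward:
1 = 17 − 16
1 = −33 + 2·17
So 17·2 ≡ 1 (mod 33).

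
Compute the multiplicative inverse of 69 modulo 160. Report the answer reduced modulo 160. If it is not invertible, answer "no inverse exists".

gcd(160, 69) by repeated division:
160 = 2*69 + 22
69 = 3*22 + 3
22 = 7*3 + 1
3 = 3*1 + 0
gcd = 1, so the inverse exists. Back-substitute:
1 = 22 − 7·3
1 = −7·69 + 22·22
1 = 22·160 − 51·69
Thus 69·(-51) ≡ 1 (mod 160); reducing, -51 mod 160 = 109.

109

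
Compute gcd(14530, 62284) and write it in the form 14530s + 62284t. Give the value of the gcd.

Apply Euclid's algorithm to 62284 and 14530:
62284 = 4×14530 + 4164
14530 = 3×4164 + 2038
4164 = 2×2038 + 88
2038 = 23×88 + 14
88 = 6×14 + 4
14 = 3×4 + 2
4 = 2×2 + 0
gcd(14530, 62284) = 2.
Working backward:
2 = 14 − 3·4
2 = −3·88 + 19·14
2 = 19·2038 − 440·88
2 = −440·4164 + 899·2038
2 = 899·14530 − 3137·4164
2 = −3137·62284 + 13447·14530
So 2 = (-3137)·62284 + (13447)·14530.

2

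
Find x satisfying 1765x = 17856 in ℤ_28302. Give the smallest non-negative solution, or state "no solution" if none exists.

First find gcd(1765, 28302):
28302 = 16*1765 + 62
1765 = 28*62 + 29
62 = 2*29 + 4
29 = 7*4 + 1
4 = 4*1 + 0
gcd = 1, so a unique solution mod 28302 exists.
Back-substitute for the Bézout coefficients:
1 = 29 − 7·4
1 = −7·62 + 15·29
1 = 15·1765 − 427·62
1 = −427·28302 + 6847·1765
So 1765·(6847) ≡ 1 (mod 28302), giving 1765⁻¹ ≡ 6847.
x ≡ 1765⁻¹·17856 ≡ 6847·17856 ≡ 23694 (mod 28302).

23694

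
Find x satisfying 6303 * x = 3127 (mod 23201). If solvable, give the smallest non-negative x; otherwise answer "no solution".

First find gcd(6303, 23201):
23201 = 3·6303 + 4292
6303 = 1·4292 + 2011
4292 = 2·2011 + 270
2011 = 7·270 + 121
270 = 2·121 + 28
121 = 4·28 + 9
28 = 3·9 + 1
9 = 9·1 + 0
gcd = 1, so a unique solution mod 23201 exists.
Back-substitute for the Bézout coefficients:
1 = 28 − 3·9
1 = −3·121 + 13·28
1 = 13·270 − 29·121
1 = −29·2011 + 216·270
1 = 216·4292 − 461·2011
1 = −461·6303 + 677·4292
1 = 677·23201 − 2492·6303
So 6303·(-2492) ≡ 1 (mod 23201), giving 6303⁻¹ ≡ 20709.
x ≡ 6303⁻¹·3127 ≡ 20709·3127 ≡ 3052 (mod 23201).

3052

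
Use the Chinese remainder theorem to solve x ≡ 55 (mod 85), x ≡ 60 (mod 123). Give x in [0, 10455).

2520

Write x = 55 + 85·k. Then 85·k ≡ 60 − 55 ≡ 5 (mod 123).
Need 85⁻¹ mod 123. Extended Euclid on (123, 85):
123 = 1×85 + 38
85 = 2×38 + 9
38 = 4×9 + 2
9 = 4×2 + 1
2 = 2×1 + 0
Back-substitute:
1 = 9 − 4·2
1 = −4·38 + 17·9
1 = 17·85 − 38·38
1 = −38·123 + 55·85
85⁻¹ ≡ 55 (mod 123), so k ≡ 55·5 ≡ 29 (mod 123).
x = 55 + 85·29 = 2520.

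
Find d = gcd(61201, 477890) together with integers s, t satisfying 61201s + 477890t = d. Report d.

7

Repeated division:
477890 = 7·61201 + 49483
61201 = 1·49483 + 11718
49483 = 4·11718 + 2611
11718 = 4·2611 + 1274
2611 = 2·1274 + 63
1274 = 20·63 + 14
63 = 4·14 + 7
14 = 2·7 + 0
gcd(61201, 477890) = 7.
Back-substituting:
7 = 63 − 4·14
7 = −4·1274 + 81·63
7 = 81·2611 − 166·1274
7 = −166·11718 + 745·2611
7 = 745·49483 − 3146·11718
7 = −3146·61201 + 3891·49483
7 = 3891·477890 − 30383·61201
So 7 = (3891)·477890 + (-30383)·61201.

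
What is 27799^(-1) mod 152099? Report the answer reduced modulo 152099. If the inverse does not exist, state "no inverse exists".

103152

Run Euclid on (152099, 27799):
152099 = 5×27799 + 13104
27799 = 2×13104 + 1591
13104 = 8×1591 + 376
1591 = 4×376 + 87
376 = 4×87 + 28
87 = 3×28 + 3
28 = 9×3 + 1
3 = 3×1 + 0
gcd = 1, so the inverse exists. Back-substitute:
1 = 28 − 9·3
1 = −9·87 + 28·28
1 = 28·376 − 121·87
1 = −121·1591 + 512·376
1 = 512·13104 − 4217·1591
1 = −4217·27799 + 8946·13104
1 = 8946·152099 − 48947·27799
Thus 27799·(-48947) ≡ 1 (mod 152099); reducing, -48947 mod 152099 = 103152.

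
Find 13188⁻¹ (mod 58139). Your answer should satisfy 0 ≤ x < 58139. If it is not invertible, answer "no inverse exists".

39522

Run Euclid on (58139, 13188):
58139 = 4×13188 + 5387
13188 = 2×5387 + 2414
5387 = 2×2414 + 559
2414 = 4×559 + 178
559 = 3×178 + 25
178 = 7×25 + 3
25 = 8×3 + 1
3 = 3×1 + 0
gcd = 1, so the inverse exists. Back-substitute:
1 = 25 − 8·3
1 = −8·178 + 57·25
1 = 57·559 − 179·178
1 = −179·2414 + 773·559
1 = 773·5387 − 1725·2414
1 = −1725·13188 + 4223·5387
1 = 4223·58139 − 18617·13188
So 13188·(-18617) ≡ 1 (mod 58139), and -18617 ≡ 39522 (mod 58139).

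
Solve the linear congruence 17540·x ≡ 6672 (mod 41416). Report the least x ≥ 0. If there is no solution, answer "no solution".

1802

First find gcd(17540, 41416):
41416 = 2×17540 + 6336
17540 = 2×6336 + 4868
6336 = 1×4868 + 1468
4868 = 3×1468 + 464
1468 = 3×464 + 76
464 = 6×76 + 8
76 = 9×8 + 4
8 = 2×4 + 0
gcd = 4 and 4 | 6672, so solutions exist. Divide through by 4: 4385x ≡ 1668 (mod 10354).
Now find 4385⁻¹ mod 10354:
10354 = 2*4385 + 1584
4385 = 2*1584 + 1217
1584 = 1*1217 + 367
1217 = 3*367 + 116
367 = 3*116 + 19
116 = 6*19 + 2
19 = 9*2 + 1
2 = 2*1 + 0
Back-substitute:
1 = 19 − 9·2
1 = −9·116 + 55·19
1 = 55·367 − 174·116
1 = −174·1217 + 577·367
1 = 577·1584 − 751·1217
1 = −751·4385 + 2079·1584
1 = 2079·10354 − 4909·4385
So 4385·(-4909) ≡ 1 (mod 10354), i.e. 4385⁻¹ ≡ 5445.
Then x ≡ 5445·1668 ≡ 1802 (mod 10354); the smallest non-negative solution is x = 1802.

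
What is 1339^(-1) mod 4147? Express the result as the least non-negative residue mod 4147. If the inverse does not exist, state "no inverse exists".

no inverse exists

Euclidean algorithm on 4147, 1339:
4147 = 3×1339 + 130
1339 = 10×130 + 39
130 = 3×39 + 13
39 = 3×13 + 0
The gcd is 13, not 1, hence no inverse exists.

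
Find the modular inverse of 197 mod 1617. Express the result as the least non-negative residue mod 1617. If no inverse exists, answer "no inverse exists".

197

gcd(1617, 197) by repeated division:
1617 = 8*197 + 41
197 = 4*41 + 33
41 = 1*33 + 8
33 = 4*8 + 1
8 = 8*1 + 0
gcd = 1, so the inverse exists. Back-substitute:
1 = 33 − 4·8
1 = −4·41 + 5·33
1 = 5·197 − 24·41
1 = −24·1617 + 197·197
So 197·197 ≡ 1 (mod 1617).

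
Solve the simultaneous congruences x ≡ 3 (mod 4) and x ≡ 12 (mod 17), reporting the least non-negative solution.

Write x = 3 + 4·k. Then 4·k ≡ 12 − 3 ≡ 9 (mod 17).
Need 4⁻¹ mod 17. Extended Euclid on (17, 4):
17 = 4×4 + 1
4 = 4×1 + 0
Back-substitute:
1 = 17 − 4·4
4⁻¹ ≡ 13 (mod 17), so k ≡ 13·9 ≡ 15 (mod 17).
x = 3 + 4·15 = 63.

63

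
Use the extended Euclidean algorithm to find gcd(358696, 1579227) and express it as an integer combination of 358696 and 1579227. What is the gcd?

13

Euclidean algorithm:
1579227 = 4×358696 + 144443
358696 = 2×144443 + 69810
144443 = 2×69810 + 4823
69810 = 14×4823 + 2288
4823 = 2×2288 + 247
2288 = 9×247 + 65
247 = 3×65 + 52
65 = 1×52 + 13
52 = 4×13 + 0
gcd(358696, 1579227) = 13.
Back-substituting:
13 = 65 − 52
13 = −247 + 4·65
13 = 4·2288 − 37·247
13 = −37·4823 + 78·2288
13 = 78·69810 − 1129·4823
13 = −1129·144443 + 2336·69810
13 = 2336·358696 − 5801·144443
13 = −5801·1579227 + 25540·358696
So 13 = (-5801)·1579227 + (25540)·358696.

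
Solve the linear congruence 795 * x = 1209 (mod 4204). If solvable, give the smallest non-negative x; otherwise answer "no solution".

First find gcd(795, 4204):
4204 = 5·795 + 229
795 = 3·229 + 108
229 = 2·108 + 13
108 = 8·13 + 4
13 = 3·4 + 1
4 = 4·1 + 0
gcd = 1, so a unique solution mod 4204 exists.
Back-substitute for the Bézout coefficients:
1 = 13 − 3·4
1 = −3·108 + 25·13
1 = 25·229 − 53·108
1 = −53·795 + 184·229
1 = 184·4204 − 973·795
So 795·(-973) ≡ 1 (mod 4204), giving 795⁻¹ ≡ 3231.
x ≡ 795⁻¹·1209 ≡ 3231·1209 ≡ 763 (mod 4204).

763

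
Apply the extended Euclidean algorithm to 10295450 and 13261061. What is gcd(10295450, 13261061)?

Apply Euclid's algorithm to 13261061 and 10295450:
13261061 = 1*10295450 + 2965611
10295450 = 3*2965611 + 1398617
2965611 = 2*1398617 + 168377
1398617 = 8*168377 + 51601
168377 = 3*51601 + 13574
51601 = 3*13574 + 10879
13574 = 1*10879 + 2695
10879 = 4*2695 + 99
2695 = 27*99 + 22
99 = 4*22 + 11
22 = 2*11 + 0
gcd(10295450, 13261061) = 11.
Express as a combination:
11 = 99 − 4·22
11 = −4·2695 + 109·99
11 = 109·10879 − 440·2695
11 = −440·13574 + 549·10879
11 = 549·51601 − 2087·13574
11 = −2087·168377 + 6810·51601
11 = 6810·1398617 − 56567·168377
11 = −56567·2965611 + 119944·1398617
11 = 119944·10295450 − 416399·2965611
11 = −416399·13261061 + 536343·10295450
So 11 = (-416399)·13261061 + (536343)·10295450.

11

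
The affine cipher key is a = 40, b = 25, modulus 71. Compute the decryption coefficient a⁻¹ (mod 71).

Extended Euclidean algorithm:
71 = 1×40 + 31
40 = 1×31 + 9
31 = 3×9 + 4
9 = 2×4 + 1
4 = 4×1 + 0
The gcd is 1. Working backward:
1 = 9 − 2·4
1 = −2·31 + 7·9
1 = 7·40 − 9·31
1 = −9·71 + 16·40
So 40·16 ≡ 1 (mod 71).

16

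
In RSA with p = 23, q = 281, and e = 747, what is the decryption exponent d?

φ(n) = (p−1)(q−1) = 22·280 = 6160.
Need d with 747·d ≡ 1 (mod 6160). Apply the extended Euclidean algorithm:
6160 = 8×747 + 184
747 = 4×184 + 11
184 = 16×11 + 8
11 = 1×8 + 3
8 = 2×3 + 2
3 = 1×2 + 1
2 = 2×1 + 0
Back-substitute:
1 = 3 − 2
1 = −8 + 3·3
1 = 3·11 − 4·8
1 = −4·184 + 67·11
1 = 67·747 − 272·184
1 = −272·6160 + 2243·747
So 747·2243 ≡ 1 (mod 6160), hence d = 2243.

2243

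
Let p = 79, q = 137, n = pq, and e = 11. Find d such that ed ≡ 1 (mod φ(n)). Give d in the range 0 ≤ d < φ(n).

7715

φ(n) = (p−1)(q−1) = 78·136 = 10608.
Need d with 11·d ≡ 1 (mod 10608). Apply the extended Euclidean algorithm:
10608 = 964*11 + 4
11 = 2*4 + 3
4 = 1*3 + 1
3 = 3*1 + 0
Back-substitute:
1 = 4 − 3
1 = −11 + 3·4
1 = 3·10608 − 2893·11
So 11·(-2893) ≡ 1 (mod 10608), hence d ≡ -2893 ≡ 7715 (mod 10608).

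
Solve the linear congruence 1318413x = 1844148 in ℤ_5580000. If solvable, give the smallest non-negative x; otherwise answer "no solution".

890596

First find gcd(1318413, 5580000):
5580000 = 4*1318413 + 306348
1318413 = 4*306348 + 93021
306348 = 3*93021 + 27285
93021 = 3*27285 + 11166
27285 = 2*11166 + 4953
11166 = 2*4953 + 1260
4953 = 3*1260 + 1173
1260 = 1*1173 + 87
1173 = 13*87 + 42
87 = 2*42 + 3
42 = 14*3 + 0
gcd = 3 and 3 | 1844148, so solutions exist. Divide through by 3: 439471x ≡ 614716 (mod 1860000).
Now find 439471⁻¹ mod 1860000:
1860000 = 4*439471 + 102116
439471 = 4*102116 + 31007
102116 = 3*31007 + 9095
31007 = 3*9095 + 3722
9095 = 2*3722 + 1651
3722 = 2*1651 + 420
1651 = 3*420 + 391
420 = 1*391 + 29
391 = 13*29 + 14
29 = 2*14 + 1
14 = 14*1 + 0
Back-substitute:
1 = 29 − 2·14
1 = −2·391 + 27·29
1 = 27·420 − 29·391
1 = −29·1651 + 114·420
1 = 114·3722 − 257·1651
1 = −257·9095 + 628·3722
1 = 628·31007 − 2141·9095
1 = −2141·102116 + 7051·31007
1 = 7051·439471 − 30345·102116
1 = −30345·1860000 + 128431·439471
So 439471⁻¹ ≡ 128431 (mod 1860000).
Then x ≡ 128431·614716 ≡ 890596 (mod 1860000); the smallest non-negative solution is x = 890596.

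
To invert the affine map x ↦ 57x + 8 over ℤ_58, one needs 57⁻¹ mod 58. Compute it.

57

Extended Euclidean algorithm:
58 = 1*57 + 1
57 = 57*1 + 0
Since gcd(57, 58) = 1, back-substitute to write 1 as a combination:
1 = 58 − 57
So 57·(-1) ≡ 1 (mod 58), and -1 ≡ 57 (mod 58).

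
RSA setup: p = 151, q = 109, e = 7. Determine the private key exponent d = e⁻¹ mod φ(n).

φ(n) = (p−1)(q−1) = 150·108 = 16200.
Need d with 7·d ≡ 1 (mod 16200). Apply the extended Euclidean algorithm:
16200 = 2314·7 + 2
7 = 3·2 + 1
2 = 2·1 + 0
Back-substitute:
1 = 7 − 3·2
1 = −3·16200 + 6943·7
So 7·6943 ≡ 1 (mod 16200), hence d = 6943.

6943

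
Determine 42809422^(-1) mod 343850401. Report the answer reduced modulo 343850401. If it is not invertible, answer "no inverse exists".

Extended Euclidean algorithm:
343850401 = 8×42809422 + 1375025
42809422 = 31×1375025 + 183647
1375025 = 7×183647 + 89496
183647 = 2×89496 + 4655
89496 = 19×4655 + 1051
4655 = 4×1051 + 451
1051 = 2×451 + 149
451 = 3×149 + 4
149 = 37×4 + 1
4 = 4×1 + 0
The gcd is 1. Working backward:
1 = 149 − 37·4
1 = −37·451 + 112·149
1 = 112·1051 − 261·451
1 = −261·4655 + 1156·1051
1 = 1156·89496 − 22225·4655
1 = −22225·183647 + 45606·89496
1 = 45606·1375025 − 341467·183647
1 = −341467·42809422 + 10631083·1375025
1 = 10631083·343850401 − 85390131·42809422
Thus 42809422·(-85390131) ≡ 1 (mod 343850401); reducing, -85390131 mod 343850401 = 258460270.

258460270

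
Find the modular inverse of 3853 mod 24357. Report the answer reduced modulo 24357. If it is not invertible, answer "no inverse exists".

gcd(24357, 3853) by repeated division:
24357 = 6*3853 + 1239
3853 = 3*1239 + 136
1239 = 9*136 + 15
136 = 9*15 + 1
15 = 15*1 + 0
The gcd is 1. Working backward:
1 = 136 − 9·15
1 = −9·1239 + 82·136
1 = 82·3853 − 255·1239
1 = −255·24357 + 1612·3853
So 3853·1612 ≡ 1 (mod 24357).

1612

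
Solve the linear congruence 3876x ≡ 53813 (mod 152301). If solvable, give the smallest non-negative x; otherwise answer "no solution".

gcd(3876, 152301):
152301 = 39*3876 + 1137
3876 = 3*1137 + 465
1137 = 2*465 + 207
465 = 2*207 + 51
207 = 4*51 + 3
51 = 17*3 + 0
gcd = 3, but 3 ∤ 53813, so the congruence has no solution.

no solution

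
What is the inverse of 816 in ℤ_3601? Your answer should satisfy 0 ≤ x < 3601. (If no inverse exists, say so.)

1902

Apply the Euclidean algorithm to 3601 and 816:
3601 = 4*816 + 337
816 = 2*337 + 142
337 = 2*142 + 53
142 = 2*53 + 36
53 = 1*36 + 17
36 = 2*17 + 2
17 = 8*2 + 1
2 = 2*1 + 0
The gcd is 1. Working backward:
1 = 17 − 8·2
1 = −8·36 + 17·17
1 = 17·53 − 25·36
1 = −25·142 + 67·53
1 = 67·337 − 159·142
1 = −159·816 + 385·337
1 = 385·3601 − 1699·816
Hence 816⁻¹ ≡ -1699 ≡ 1902 (mod 3601).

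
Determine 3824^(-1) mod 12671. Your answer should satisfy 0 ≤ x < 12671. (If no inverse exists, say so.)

2177

Extended Euclidean algorithm:
12671 = 3*3824 + 1199
3824 = 3*1199 + 227
1199 = 5*227 + 64
227 = 3*64 + 35
64 = 1*35 + 29
35 = 1*29 + 6
29 = 4*6 + 5
6 = 1*5 + 1
5 = 5*1 + 0
Since gcd(3824, 12671) = 1, back-substitute to write 1 as a combination:
1 = 6 − 5
1 = −29 + 5·6
1 = 5·35 − 6·29
1 = −6·64 + 11·35
1 = 11·227 − 39·64
1 = −39·1199 + 206·227
1 = 206·3824 − 657·1199
1 = −657·12671 + 2177·3824
So 3824·2177 ≡ 1 (mod 12671).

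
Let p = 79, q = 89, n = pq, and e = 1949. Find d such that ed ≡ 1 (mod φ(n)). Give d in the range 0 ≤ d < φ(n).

2261

φ(n) = (p−1)(q−1) = 78·88 = 6864.
Need d with 1949·d ≡ 1 (mod 6864). Apply the extended Euclidean algorithm:
6864 = 3·1949 + 1017
1949 = 1·1017 + 932
1017 = 1·932 + 85
932 = 10·85 + 82
85 = 1·82 + 3
82 = 27·3 + 1
3 = 3·1 + 0
Back-substitute:
1 = 82 − 27·3
1 = −27·85 + 28·82
1 = 28·932 − 307·85
1 = −307·1017 + 335·932
1 = 335·1949 − 642·1017
1 = −642·6864 + 2261·1949
So 1949·2261 ≡ 1 (mod 6864), hence d = 2261.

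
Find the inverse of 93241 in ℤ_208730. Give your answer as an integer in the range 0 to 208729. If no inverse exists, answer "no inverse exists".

Apply the Euclidean algorithm to 208730 and 93241:
208730 = 2×93241 + 22248
93241 = 4×22248 + 4249
22248 = 5×4249 + 1003
4249 = 4×1003 + 237
1003 = 4×237 + 55
237 = 4×55 + 17
55 = 3×17 + 4
17 = 4×4 + 1
4 = 4×1 + 0
Since gcd(93241, 208730) = 1, back-substitute to write 1 as a combination:
1 = 17 − 4·4
1 = −4·55 + 13·17
1 = 13·237 − 56·55
1 = −56·1003 + 237·237
1 = 237·4249 − 1004·1003
1 = −1004·22248 + 5257·4249
1 = 5257·93241 − 22032·22248
1 = −22032·208730 + 49321·93241
So 93241·49321 ≡ 1 (mod 208730).

49321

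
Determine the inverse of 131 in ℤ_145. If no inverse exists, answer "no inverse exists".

31

Extended Euclidean algorithm:
145 = 1×131 + 14
131 = 9×14 + 5
14 = 2×5 + 4
5 = 1×4 + 1
4 = 4×1 + 0
The gcd is 1. Working backward:
1 = 5 − 4
1 = −14 + 3·5
1 = 3·131 − 28·14
1 = −28·145 + 31·131
So 131·31 ≡ 1 (mod 145).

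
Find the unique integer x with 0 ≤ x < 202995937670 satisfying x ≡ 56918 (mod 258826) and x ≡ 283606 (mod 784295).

Write x = 56918 + 258826·k. Then 258826·k ≡ 283606 − 56918 ≡ 226688 (mod 784295).
Need 258826⁻¹ mod 784295. Extended Euclid on (784295, 258826):
784295 = 3·258826 + 7817
258826 = 33·7817 + 865
7817 = 9·865 + 32
865 = 27·32 + 1
32 = 32·1 + 0
Back-substitute:
1 = 865 − 27·32
1 = −27·7817 + 244·865
1 = 244·258826 − 8079·7817
1 = −8079·784295 + 24481·258826
258826⁻¹ ≡ 24481 (mod 784295), so k ≡ 24481·226688 ≡ 661803 (mod 784295).
x = 56918 + 258826·661803 = 171291880196.

171291880196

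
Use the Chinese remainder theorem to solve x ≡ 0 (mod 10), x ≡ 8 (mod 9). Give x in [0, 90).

Write x = 0 + 10·k. Then 10·k ≡ 8 − 0 ≡ 8 (mod 9).
Need 10⁻¹ mod 9. Extended Euclid on (9, 1):
9 = 9*1 + 0
10⁻¹ ≡ 1 (mod 9), so k ≡ 1·8 ≡ 8 (mod 9).
x = 0 + 10·8 = 80.

80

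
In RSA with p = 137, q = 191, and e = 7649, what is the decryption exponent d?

21249

φ(n) = (p−1)(q−1) = 136·190 = 25840.
Need d with 7649·d ≡ 1 (mod 25840). Apply the extended Euclidean algorithm:
25840 = 3*7649 + 2893
7649 = 2*2893 + 1863
2893 = 1*1863 + 1030
1863 = 1*1030 + 833
1030 = 1*833 + 197
833 = 4*197 + 45
197 = 4*45 + 17
45 = 2*17 + 11
17 = 1*11 + 6
11 = 1*6 + 5
6 = 1*5 + 1
5 = 5*1 + 0
Back-substitute:
1 = 6 − 5
1 = −11 + 2·6
1 = 2·17 − 3·11
1 = −3·45 + 8·17
1 = 8·197 − 35·45
1 = −35·833 + 148·197
1 = 148·1030 − 183·833
1 = −183·1863 + 331·1030
1 = 331·2893 − 514·1863
1 = −514·7649 + 1359·2893
1 = 1359·25840 − 4591·7649
So 7649·(-4591) ≡ 1 (mod 25840), hence d ≡ -4591 ≡ 21249 (mod 25840).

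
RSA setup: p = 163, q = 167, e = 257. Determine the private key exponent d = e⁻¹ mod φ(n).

φ(n) = (p−1)(q−1) = 162·166 = 26892.
Need d with 257·d ≡ 1 (mod 26892). Apply the extended Euclidean algorithm:
26892 = 104·257 + 164
257 = 1·164 + 93
164 = 1·93 + 71
93 = 1·71 + 22
71 = 3·22 + 5
22 = 4·5 + 2
5 = 2·2 + 1
2 = 2·1 + 0
Back-substitute:
1 = 5 − 2·2
1 = −2·22 + 9·5
1 = 9·71 − 29·22
1 = −29·93 + 38·71
1 = 38·164 − 67·93
1 = −67·257 + 105·164
1 = 105·26892 − 10987·257
So 257·(-10987) ≡ 1 (mod 26892), hence d ≡ -10987 ≡ 15905 (mod 26892).

15905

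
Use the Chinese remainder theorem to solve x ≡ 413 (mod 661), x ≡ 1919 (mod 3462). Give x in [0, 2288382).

Write x = 413 + 661·k. Then 661·k ≡ 1919 − 413 ≡ 1506 (mod 3462).
Need 661⁻¹ mod 3462. Extended Euclid on (3462, 661):
3462 = 5*661 + 157
661 = 4*157 + 33
157 = 4*33 + 25
33 = 1*25 + 8
25 = 3*8 + 1
8 = 8*1 + 0
Back-substitute:
1 = 25 − 3·8
1 = −3·33 + 4·25
1 = 4·157 − 19·33
1 = −19·661 + 80·157
1 = 80·3462 − 419·661
661⁻¹ ≡ 3043 (mod 3462), so k ≡ 3043·1506 ≡ 2532 (mod 3462).
x = 413 + 661·2532 = 1674065.

1674065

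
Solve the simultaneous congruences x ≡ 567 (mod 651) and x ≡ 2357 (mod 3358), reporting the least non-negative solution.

962745

Write x = 567 + 651·k. Then 651·k ≡ 2357 − 567 ≡ 1790 (mod 3358).
Need 651⁻¹ mod 3358. Extended Euclid on (3358, 651):
3358 = 5*651 + 103
651 = 6*103 + 33
103 = 3*33 + 4
33 = 8*4 + 1
4 = 4*1 + 0
Back-substitute:
1 = 33 − 8·4
1 = −8·103 + 25·33
1 = 25·651 − 158·103
1 = −158·3358 + 815·651
651⁻¹ ≡ 815 (mod 3358), so k ≡ 815·1790 ≡ 1478 (mod 3358).
x = 567 + 651·1478 = 962745.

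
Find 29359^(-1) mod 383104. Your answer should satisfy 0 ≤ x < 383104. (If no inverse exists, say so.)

Extended Euclidean algorithm:
383104 = 13*29359 + 1437
29359 = 20*1437 + 619
1437 = 2*619 + 199
619 = 3*199 + 22
199 = 9*22 + 1
22 = 22*1 + 0
gcd = 1, so the inverse exists. Back-substitute:
1 = 199 − 9·22
1 = −9·619 + 28·199
1 = 28·1437 − 65·619
1 = −65·29359 + 1328·1437
1 = 1328·383104 − 17329·29359
Hence 29359⁻¹ ≡ -17329 ≡ 365775 (mod 383104).

365775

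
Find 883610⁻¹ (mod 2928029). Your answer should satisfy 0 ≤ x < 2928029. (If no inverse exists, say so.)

Euclidean algorithm on 2928029, 883610:
2928029 = 3·883610 + 277199
883610 = 3·277199 + 52013
277199 = 5·52013 + 17134
52013 = 3·17134 + 611
17134 = 28·611 + 26
611 = 23·26 + 13
26 = 2·13 + 0
Since gcd = 13 > 1, 883610 is not a unit mod 2928029.

no inverse exists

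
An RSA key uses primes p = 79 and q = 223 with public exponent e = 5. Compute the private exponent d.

φ(n) = (p−1)(q−1) = 78·222 = 17316.
Need d with 5·d ≡ 1 (mod 17316). Apply the extended Euclidean algorithm:
17316 = 3463×5 + 1
5 = 5×1 + 0
Back-substitute:
1 = 17316 − 3463·5
So 5·(-3463) ≡ 1 (mod 17316), hence d ≡ -3463 ≡ 13853 (mod 17316).

13853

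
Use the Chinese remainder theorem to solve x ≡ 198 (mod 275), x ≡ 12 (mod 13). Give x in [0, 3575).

Write x = 198 + 275·k. Then 275·k ≡ 12 − 198 ≡ 9 (mod 13).
Need 275⁻¹ mod 13. Extended Euclid on (13, 2):
13 = 6·2 + 1
2 = 2·1 + 0
Back-substitute:
1 = 13 − 6·2
275⁻¹ ≡ 7 (mod 13), so k ≡ 7·9 ≡ 11 (mod 13).
x = 198 + 275·11 = 3223.

3223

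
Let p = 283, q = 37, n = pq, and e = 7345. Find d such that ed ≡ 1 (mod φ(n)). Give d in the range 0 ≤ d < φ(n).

φ(n) = (p−1)(q−1) = 282·36 = 10152.
Need d with 7345·d ≡ 1 (mod 10152). Apply the extended Euclidean algorithm:
10152 = 1*7345 + 2807
7345 = 2*2807 + 1731
2807 = 1*1731 + 1076
1731 = 1*1076 + 655
1076 = 1*655 + 421
655 = 1*421 + 234
421 = 1*234 + 187
234 = 1*187 + 47
187 = 3*47 + 46
47 = 1*46 + 1
46 = 46*1 + 0
Back-substitute:
1 = 47 − 46
1 = −187 + 4·47
1 = 4·234 − 5·187
1 = −5·421 + 9·234
1 = 9·655 − 14·421
1 = −14·1076 + 23·655
1 = 23·1731 − 37·1076
1 = −37·2807 + 60·1731
1 = 60·7345 − 157·2807
1 = −157·10152 + 217·7345
So 7345·217 ≡ 1 (mod 10152), hence d = 217.

217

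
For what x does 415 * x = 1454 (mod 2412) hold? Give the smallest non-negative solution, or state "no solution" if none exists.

50

First find gcd(415, 2412):
2412 = 5·415 + 337
415 = 1·337 + 78
337 = 4·78 + 25
78 = 3·25 + 3
25 = 8·3 + 1
3 = 3·1 + 0
gcd = 1, so a unique solution mod 2412 exists.
Back-substitute for the Bézout coefficients:
1 = 25 − 8·3
1 = −8·78 + 25·25
1 = 25·337 − 108·78
1 = −108·415 + 133·337
1 = 133·2412 − 773·415
So 415·(-773) ≡ 1 (mod 2412), giving 415⁻¹ ≡ 1639.
x ≡ 415⁻¹·1454 ≡ 1639·1454 ≡ 50 (mod 2412).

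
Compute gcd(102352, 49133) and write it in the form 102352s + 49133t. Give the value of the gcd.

1

Apply Euclid's algorithm to 102352 and 49133:
102352 = 2×49133 + 4086
49133 = 12×4086 + 101
4086 = 40×101 + 46
101 = 2×46 + 9
46 = 5×9 + 1
9 = 9×1 + 0
gcd(102352, 49133) = 1.
Back-substituting:
1 = 46 − 5·9
1 = −5·101 + 11·46
1 = 11·4086 − 445·101
1 = −445·49133 + 5351·4086
1 = 5351·102352 − 11147·49133
So 1 = (5351)·102352 + (-11147)·49133.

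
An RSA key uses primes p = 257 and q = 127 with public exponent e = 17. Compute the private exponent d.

φ(n) = (p−1)(q−1) = 256·126 = 32256.
Need d with 17·d ≡ 1 (mod 32256). Apply the extended Euclidean algorithm:
32256 = 1897·17 + 7
17 = 2·7 + 3
7 = 2·3 + 1
3 = 3·1 + 0
Back-substitute:
1 = 7 − 2·3
1 = −2·17 + 5·7
1 = 5·32256 − 9487·17
So 17·(-9487) ≡ 1 (mod 32256), hence d ≡ -9487 ≡ 22769 (mod 32256).

22769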